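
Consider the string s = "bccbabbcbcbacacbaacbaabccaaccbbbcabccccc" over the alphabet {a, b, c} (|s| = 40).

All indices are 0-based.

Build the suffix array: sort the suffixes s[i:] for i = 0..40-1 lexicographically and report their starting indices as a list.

rank→(start, suffix):
  0 → (20, 'aabccaaccbbbcabccccc')
  1 → (16, 'aacbaabccaaccbbbcabccccc')
  2 → (25, 'aaccbbbcabccccc')
  3 → (4, 'abbcbcbacacbaacbaabccaaccbbbcabccccc')
  4 → (21, 'abccaaccbbbcabccccc')
  5 → (33, 'abccccc')
  6 → (11, 'acacbaacbaabccaaccbbbcabccccc')
  7 → (17, 'acbaabccaaccbbbcabccccc')
  8 → (13, 'acbaacbaabccaaccbbbcabccccc')
  9 → (26, 'accbbbcabccccc')
  10 → (19, 'baabccaaccbbbcabccccc')
  11 → (15, 'baacbaabccaaccbbbcabccccc')
  12 → (3, 'babbcbcbacacbaacbaabccaaccbbbcabccccc')
  13 → (10, 'bacacbaacbaabccaaccbbbcabccccc')
  14 → (29, 'bbbcabccccc')
  15 → (30, 'bbcabccccc')
  16 → (5, 'bbcbcbacacbaacbaabccaaccbbbcabccccc')
  17 → (31, 'bcabccccc')
  18 → (8, 'bcbacacbaacbaabccaaccbbbcabccccc')
  19 → (6, 'bcbcbacacbaacbaabccaaccbbbcabccccc')
  20 → (22, 'bccaaccbbbcabccccc')
  21 → (0, 'bccbabbcbcbacacbaacbaabccaaccbbbcabccccc')
  22 → (34, 'bccccc')
  23 → (39, 'c')
  24 → (24, 'caaccbbbcabccccc')
  25 → (32, 'cabccccc')
  26 → (12, 'cacbaacbaabccaaccbbbcabccccc')
  27 → (18, 'cbaabccaaccbbbcabccccc')
  28 → (14, 'cbaacbaabccaaccbbbcabccccc')
  29 → (2, 'cbabbcbcbacacbaacbaabccaaccbbbcabccccc')
  30 → (9, 'cbacacbaacbaabccaaccbbbcabccccc')
  31 → (28, 'cbbbcabccccc')
  32 → (7, 'cbcbacacbaacbaabccaaccbbbcabccccc')
  33 → (38, 'cc')
  34 → (23, 'ccaaccbbbcabccccc')
  35 → (1, 'ccbabbcbcbacacbaacbaabccaaccbbbcabccccc')
  36 → (27, 'ccbbbcabccccc')
  37 → (37, 'ccc')
  38 → (36, 'cccc')
  39 → (35, 'ccccc')

[20, 16, 25, 4, 21, 33, 11, 17, 13, 26, 19, 15, 3, 10, 29, 30, 5, 31, 8, 6, 22, 0, 34, 39, 24, 32, 12, 18, 14, 2, 9, 28, 7, 38, 23, 1, 27, 37, 36, 35]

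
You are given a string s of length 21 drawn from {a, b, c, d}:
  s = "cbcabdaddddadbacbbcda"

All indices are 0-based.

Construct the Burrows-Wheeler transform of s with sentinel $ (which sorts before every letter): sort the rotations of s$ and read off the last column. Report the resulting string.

rank  rotation                last
    0  $cbcabdaddddadbacbbcda  a
    1  a$cbcabdaddddadbacbbcd  d
    2  abdaddddadbacbbcda$cbc  c
    3  acbbcda$cbcabdaddddadb  b
    4  adbacbbcda$cbcabdadddd  d
    5  addddadbacbbcda$cbcabd  d
    6  bacbbcda$cbcabdaddddad  d
    7  bbcda$cbcabdaddddadbac  c
    8  bcabdaddddadbacbbcda$c  c
    9  bcda$cbcabdaddddadbacb  b
   10  bdaddddadbacbbcda$cbca  a
   11  cabdaddddadbacbbcda$cb  b
   12  cbbcda$cbcabdaddddadba  a
   13  cbcabdaddddadbacbbcda$  $
   14  cda$cbcabdaddddadbacbb  b
   15  da$cbcabdaddddadbacbbc  c
   16  dadbacbbcda$cbcabdaddd  d
   17  daddddadbacbbcda$cbcab  b
   18  dbacbbcda$cbcabdadddda  a
   19  ddadbacbbcda$cbcabdadd  d
   20  dddadbacbbcda$cbcabdad  d
   21  ddddadbacbbcda$cbcabda  a

adcbdddccbaba$bcdbadda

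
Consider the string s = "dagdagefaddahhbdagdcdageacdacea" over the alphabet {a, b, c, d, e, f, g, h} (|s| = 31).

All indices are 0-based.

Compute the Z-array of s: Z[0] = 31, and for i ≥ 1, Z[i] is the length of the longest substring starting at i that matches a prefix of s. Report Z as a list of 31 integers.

Z[0]=31
i=1: i≥r, start 0; Z[1]=0
i=2: i≥r, start 0; Z[2]=0
i=3: i≥r, start 0; Z[3]=3 extend→box=[3,6)
i=4: min(r-i=2, Z[1]=0)=0; Z[4]=0
i=5: min(r-i=1, Z[2]=0)=0; Z[5]=0
i=6: i≥r, start 0; Z[6]=0
i=7: i≥r, start 0; Z[7]=0
i=8: i≥r, start 0; Z[8]=0
i=9: i≥r, start 0; Z[9]=1 extend→box=[9,10)
i=10: i≥r, start 0; Z[10]=2 extend→box=[10,12)
i=11: min(r-i=1, Z[1]=0)=0; Z[11]=0
i=12: i≥r, start 0; Z[12]=0
i=13: i≥r, start 0; Z[13]=0
i=14: i≥r, start 0; Z[14]=0
i=15: i≥r, start 0; Z[15]=4 extend→box=[15,19)
i=16: min(r-i=3, Z[1]=0)=0; Z[16]=0
i=17: min(r-i=2, Z[2]=0)=0; Z[17]=0
i=18: min(r-i=1, Z[3]=3)=1; Z[18]=1
i=19: i≥r, start 0; Z[19]=0
i=20: i≥r, start 0; Z[20]=3 extend→box=[20,23)
i=21: min(r-i=2, Z[1]=0)=0; Z[21]=0
i=22: min(r-i=1, Z[2]=0)=0; Z[22]=0
i=23: i≥r, start 0; Z[23]=0
i=24: i≥r, start 0; Z[24]=0
i=25: i≥r, start 0; Z[25]=0
i=26: i≥r, start 0; Z[26]=2 extend→box=[26,28)
i=27: min(r-i=1, Z[1]=0)=0; Z[27]=0
i=28: i≥r, start 0; Z[28]=0
i=29: i≥r, start 0; Z[29]=0
i=30: i≥r, start 0; Z[30]=0

[31, 0, 0, 3, 0, 0, 0, 0, 0, 1, 2, 0, 0, 0, 0, 4, 0, 0, 1, 0, 3, 0, 0, 0, 0, 0, 2, 0, 0, 0, 0]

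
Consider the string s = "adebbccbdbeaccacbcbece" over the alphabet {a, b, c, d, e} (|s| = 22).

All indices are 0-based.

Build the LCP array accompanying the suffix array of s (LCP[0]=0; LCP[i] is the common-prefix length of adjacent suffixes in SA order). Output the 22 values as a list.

[0, 2, 1, 0, 1, 2, 1, 1, 2, 0, 1, 2, 2, 1, 2, 1, 0, 1, 0, 1, 1, 1]

rank | idx | suffix
   0 |  14 | acbcbece
   1 |  11 | accacbcbece
   2 |   0 | adebbccbdbeaccacbcbece
   3 |   3 | bbccbdbeaccacbcbece
   4 |  16 | bcbece
   5 |   4 | bccbdbeaccacbcbece
   6 |   7 | bdbeaccacbcbece
   7 |   9 | beaccacbcbece
   8 |  18 | bece
   9 |  13 | cacbcbece
  10 |  15 | cbcbece
  11 |   6 | cbdbeaccacbcbece
  12 |  17 | cbece
  13 |  12 | ccacbcbece
  14 |   5 | ccbdbeaccacbcbece
  15 |  20 | ce
  16 |   8 | dbeaccacbcbece
  17 |   1 | debbccbdbeaccacbcbece
  18 |  21 | e
  19 |  10 | eaccacbcbece
  20 |   2 | ebbccbdbeaccacbcbece
  21 |  19 | ece

SA = [14, 11, 0, 3, 16, 4, 7, 9, 18, 13, 15, 6, 17, 12, 5, 20, 8, 1, 21, 10, 2, 19]
i: (SA[i-1],SA[i]) lcp shared
  1: (14,11) 2 'ac'
  2: (11,0) 1 'a'
  3: (0,3) 0 ''
  4: (3,16) 1 'b'
  5: (16,4) 2 'bc'
  6: (4,7) 1 'b'
  7: (7,9) 1 'b'
  8: (9,18) 2 'be'
  9: (18,13) 0 ''
  10: (13,15) 1 'c'
  11: (15,6) 2 'cb'
  12: (6,17) 2 'cb'
  13: (17,12) 1 'c'
  14: (12,5) 2 'cc'
  15: (5,20) 1 'c'
  16: (20,8) 0 ''
  17: (8,1) 1 'd'
  18: (1,21) 0 ''
  19: (21,10) 1 'e'
  20: (10,2) 1 'e'
  21: (2,19) 1 'e'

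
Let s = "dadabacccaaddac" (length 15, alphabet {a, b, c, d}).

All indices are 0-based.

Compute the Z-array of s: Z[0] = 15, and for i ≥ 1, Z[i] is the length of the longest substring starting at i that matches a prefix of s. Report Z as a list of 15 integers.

[15, 0, 2, 0, 0, 0, 0, 0, 0, 0, 0, 1, 2, 0, 0]

Z[0]=15
i=1: i≥r, start 0; Z[1]=0
i=2: i≥r, start 0; Z[2]=2 scan→box=[2,4)
i=3: min(r-i=1, Z[1]=0)=0; Z[3]=0
i=4: i≥r, start 0; Z[4]=0
i=5: i≥r, start 0; Z[5]=0
i=6: i≥r, start 0; Z[6]=0
i=7: i≥r, start 0; Z[7]=0
i=8: i≥r, start 0; Z[8]=0
i=9: i≥r, start 0; Z[9]=0
i=10: i≥r, start 0; Z[10]=0
i=11: i≥r, start 0; Z[11]=1 scan→box=[11,12)
i=12: i≥r, start 0; Z[12]=2 scan→box=[12,14)
i=13: min(r-i=1, Z[1]=0)=0; Z[13]=0
i=14: i≥r, start 0; Z[14]=0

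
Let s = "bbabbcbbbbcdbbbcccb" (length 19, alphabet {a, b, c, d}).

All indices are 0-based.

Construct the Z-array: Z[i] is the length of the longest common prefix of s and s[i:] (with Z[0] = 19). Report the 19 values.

[19, 1, 0, 2, 1, 0, 2, 2, 2, 1, 0, 0, 2, 2, 1, 0, 0, 0, 1]

Z[0]=19
i=1: fresh scan; Z[1]=1 extend→box=[1,2)
i=2: fresh scan; Z[2]=0
i=3: fresh scan; Z[3]=2 extend→box=[3,5)
i=4: min(r-i=1, Z[1]=1)=1; Z[4]=1
i=5: fresh scan; Z[5]=0
i=6: fresh scan; Z[6]=2 extend→box=[6,8)
i=7: min(r-i=1, Z[1]=1)=1; Z[7]=2 extend→box=[7,9)
i=8: min(r-i=1, Z[1]=1)=1; Z[8]=2 extend→box=[8,10)
i=9: min(r-i=1, Z[1]=1)=1; Z[9]=1
i=10: fresh scan; Z[10]=0
i=11: fresh scan; Z[11]=0
i=12: fresh scan; Z[12]=2 extend→box=[12,14)
i=13: min(r-i=1, Z[1]=1)=1; Z[13]=2 extend→box=[13,15)
i=14: min(r-i=1, Z[1]=1)=1; Z[14]=1
i=15: fresh scan; Z[15]=0
i=16: fresh scan; Z[16]=0
i=17: fresh scan; Z[17]=0
i=18: fresh scan; Z[18]=1 extend→box=[18,19)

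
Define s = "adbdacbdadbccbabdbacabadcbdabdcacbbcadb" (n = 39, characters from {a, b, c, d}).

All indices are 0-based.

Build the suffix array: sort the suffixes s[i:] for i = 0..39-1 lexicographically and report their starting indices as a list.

[20, 14, 27, 18, 31, 4, 36, 8, 0, 22, 38, 13, 17, 21, 33, 34, 10, 25, 2, 6, 15, 28, 19, 30, 35, 12, 32, 24, 5, 11, 26, 3, 7, 37, 16, 9, 1, 29, 23]

sorted suffixes:
  #0 SA[0]=20  'abadcbdabdcacbbcadb'
  #1 SA[1]=14  'abdbacabadcbdabdcacbbcadb'
  #2 SA[2]=27  'abdcacbbcadb'
  #3 SA[3]=18  'acabadcbdabdcacbbcadb'
  #4 SA[4]=31  'acbbcadb'
  #5 SA[5]=4  'acbdadbccbabdbacabadcbdabdcacbbcadb'
  #6 SA[6]=36  'adb'
  #7 SA[7]=8  'adbccbabdbacabadcbdabdcacbbcadb'
  #8 SA[8]=0  'adbdacbdadbccbabdbacabadcbdabdcacbbcadb'
  #9 SA[9]=22  'adcbdabdcacbbcadb'
  #10 SA[10]=38  'b'
  #11 SA[11]=13  'babdbacabadcbdabdcacbbcadb'
  #12 SA[12]=17  'bacabadcbdabdcacbbcadb'
  #13 SA[13]=21  'badcbdabdcacbbcadb'
  #14 SA[14]=33  'bbcadb'
  #15 SA[15]=34  'bcadb'
  #16 SA[16]=10  'bccbabdbacabadcbdabdcacbbcadb'
  #17 SA[17]=25  'bdabdcacbbcadb'
  #18 SA[18]=2  'bdacbdadbccbabdbacabadcbdabdcacbbcadb'
  #19 SA[19]=6  'bdadbccbabdbacabadcbdabdcacbbcadb'
  #20 SA[20]=15  'bdbacabadcbdabdcacbbcadb'
  #21 SA[21]=28  'bdcacbbcadb'
  #22 SA[22]=19  'cabadcbdabdcacbbcadb'
  #23 SA[23]=30  'cacbbcadb'
  #24 SA[24]=35  'cadb'
  #25 SA[25]=12  'cbabdbacabadcbdabdcacbbcadb'
  #26 SA[26]=32  'cbbcadb'
  #27 SA[27]=24  'cbdabdcacbbcadb'
  #28 SA[28]=5  'cbdadbccbabdbacabadcbdabdcacbbcadb'
  #29 SA[29]=11  'ccbabdbacabadcbdabdcacbbcadb'
  #30 SA[30]=26  'dabdcacbbcadb'
  #31 SA[31]=3  'dacbdadbccbabdbacabadcbdabdcacbbcadb'
  #32 SA[32]=7  'dadbccbabdbacabadcbdabdcacbbcadb'
  #33 SA[33]=37  'db'
  #34 SA[34]=16  'dbacabadcbdabdcacbbcadb'
  #35 SA[35]=9  'dbccbabdbacabadcbdabdcacbbcadb'
  #36 SA[36]=1  'dbdacbdadbccbabdbacabadcbdabdcacbbcadb'
  #37 SA[37]=29  'dcacbbcadb'
  #38 SA[38]=23  'dcbdabdcacbbcadb'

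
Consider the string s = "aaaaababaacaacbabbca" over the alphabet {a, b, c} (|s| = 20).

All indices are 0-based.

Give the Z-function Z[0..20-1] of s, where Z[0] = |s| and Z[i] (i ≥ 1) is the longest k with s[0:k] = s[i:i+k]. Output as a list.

[20, 4, 3, 2, 1, 0, 1, 0, 2, 1, 0, 2, 1, 0, 0, 1, 0, 0, 0, 1]

Z[0]=20
i=1: fresh scan; Z[1]=4 extend→box=[1,5)
i=2: min(r-i=3, Z[1]=4)=3; Z[2]=3
i=3: min(r-i=2, Z[2]=3)=2; Z[3]=2
i=4: min(r-i=1, Z[3]=2)=1; Z[4]=1
i=5: fresh scan; Z[5]=0
i=6: fresh scan; Z[6]=1 extend→box=[6,7)
i=7: fresh scan; Z[7]=0
i=8: fresh scan; Z[8]=2 extend→box=[8,10)
i=9: min(r-i=1, Z[1]=4)=1; Z[9]=1
i=10: fresh scan; Z[10]=0
i=11: fresh scan; Z[11]=2 extend→box=[11,13)
i=12: min(r-i=1, Z[1]=4)=1; Z[12]=1
i=13: fresh scan; Z[13]=0
i=14: fresh scan; Z[14]=0
i=15: fresh scan; Z[15]=1 extend→box=[15,16)
i=16: fresh scan; Z[16]=0
i=17: fresh scan; Z[17]=0
i=18: fresh scan; Z[18]=0
i=19: fresh scan; Z[19]=1 extend→box=[19,20)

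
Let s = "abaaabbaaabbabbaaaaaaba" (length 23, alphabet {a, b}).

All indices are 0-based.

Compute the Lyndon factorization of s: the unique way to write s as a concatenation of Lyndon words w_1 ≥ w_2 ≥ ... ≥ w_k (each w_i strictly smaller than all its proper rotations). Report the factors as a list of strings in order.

emit factor 1: 'ab' (i=0, period=2)
emit factor 2: 'aaabbaaabbabb' (i=2, period=13)
emit factor 3: 'aaaaaab' (i=15, period=7)
emit factor 4: 'a' (i=22, period=1)

["ab", "aaabbaaabbabb", "aaaaaab", "a"]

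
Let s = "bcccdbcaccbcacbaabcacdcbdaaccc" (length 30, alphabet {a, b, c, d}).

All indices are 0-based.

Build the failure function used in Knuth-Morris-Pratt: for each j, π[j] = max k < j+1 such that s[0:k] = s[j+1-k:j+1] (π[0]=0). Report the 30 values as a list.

[0, 0, 0, 0, 0, 1, 2, 0, 0, 0, 1, 2, 0, 0, 1, 0, 0, 1, 2, 0, 0, 0, 0, 1, 0, 0, 0, 0, 0, 0]

π[0] = 0
j=1 s[j]='c': π[1]=0 (border '')
j=2 s[j]='c': π[2]=0 (border '')
j=3 s[j]='c': π[3]=0 (border '')
j=4 s[j]='d': π[4]=0 (border '')
j=5 s[j]='b': π[5]=1 (border 'b')
j=6 s[j]='c': π[6]=2 (border 'bc')
j=7 s[j]='a': k: 2→0; π[7]=0 (border '')
j=8 s[j]='c': π[8]=0 (border '')
j=9 s[j]='c': π[9]=0 (border '')
j=10 s[j]='b': π[10]=1 (border 'b')
j=11 s[j]='c': π[11]=2 (border 'bc')
j=12 s[j]='a': k: 2→0; π[12]=0 (border '')
j=13 s[j]='c': π[13]=0 (border '')
j=14 s[j]='b': π[14]=1 (border 'b')
j=15 s[j]='a': k: 1→0; π[15]=0 (border '')
j=16 s[j]='a': π[16]=0 (border '')
j=17 s[j]='b': π[17]=1 (border 'b')
j=18 s[j]='c': π[18]=2 (border 'bc')
j=19 s[j]='a': k: 2→0; π[19]=0 (border '')
j=20 s[j]='c': π[20]=0 (border '')
j=21 s[j]='d': π[21]=0 (border '')
j=22 s[j]='c': π[22]=0 (border '')
j=23 s[j]='b': π[23]=1 (border 'b')
j=24 s[j]='d': k: 1→0; π[24]=0 (border '')
j=25 s[j]='a': π[25]=0 (border '')
j=26 s[j]='a': π[26]=0 (border '')
j=27 s[j]='c': π[27]=0 (border '')
j=28 s[j]='c': π[28]=0 (border '')
j=29 s[j]='c': π[29]=0 (border '')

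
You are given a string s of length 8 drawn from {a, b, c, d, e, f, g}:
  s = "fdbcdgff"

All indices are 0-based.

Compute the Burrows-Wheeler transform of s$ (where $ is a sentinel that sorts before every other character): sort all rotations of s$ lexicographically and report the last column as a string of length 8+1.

fdbfcf$gd

rank  rotation   last
    0  $fdbcdgff  f
    1  bcdgff$fd  d
    2  cdgff$fdb  b
    3  dbcdgff$f  f
    4  dgff$fdbc  c
    5  f$fdbcdgf  f
    6  fdbcdgff$  $
    7  ff$fdbcdg  g
    8  gff$fdbcd  d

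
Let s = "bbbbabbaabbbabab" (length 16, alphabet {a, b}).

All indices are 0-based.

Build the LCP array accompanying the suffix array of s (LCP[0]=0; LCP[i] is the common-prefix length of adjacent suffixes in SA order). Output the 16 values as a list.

[0, 1, 2, 2, 3, 0, 1, 2, 3, 3, 1, 3, 4, 2, 5, 3]

rank | idx | suffix
   0 |   7 | aabbbabab
   1 |  14 | ab
   2 |  12 | abab
   3 |   4 | abbaabbbabab
   4 |   8 | abbbabab
   5 |  15 | b
   6 |   6 | baabbbabab
   7 |  13 | bab
   8 |  11 | babab
   9 |   3 | babbaabbbabab
  10 |   5 | bbaabbbabab
  11 |  10 | bbabab
  12 |   2 | bbabbaabbbabab
  13 |   9 | bbbabab
  14 |   1 | bbbabbaabbbabab
  15 |   0 | bbbbabbaabbbabab

SA = [7, 14, 12, 4, 8, 15, 6, 13, 11, 3, 5, 10, 2, 9, 1, 0]
i: (SA[i-1],SA[i]) lcp shared
  1: (7,14) 1 'a'
  2: (14,12) 2 'ab'
  3: (12,4) 2 'ab'
  4: (4,8) 3 'abb'
  5: (8,15) 0 ''
  6: (15,6) 1 'b'
  7: (6,13) 2 'ba'
  8: (13,11) 3 'bab'
  9: (11,3) 3 'bab'
  10: (3,5) 1 'b'
  11: (5,10) 3 'bba'
  12: (10,2) 4 'bbab'
  13: (2,9) 2 'bb'
  14: (9,1) 5 'bbbab'
  15: (1,0) 3 'bbb'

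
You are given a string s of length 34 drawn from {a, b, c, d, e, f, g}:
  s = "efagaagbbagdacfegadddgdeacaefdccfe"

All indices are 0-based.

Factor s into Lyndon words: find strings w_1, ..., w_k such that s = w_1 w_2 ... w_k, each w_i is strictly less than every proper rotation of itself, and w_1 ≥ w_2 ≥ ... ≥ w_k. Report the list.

emit factor 1: 'ef' (i=0, period=2)
emit factor 2: 'ag' (i=2, period=2)
emit factor 3: 'aagbbagdacfegadddgdeacaefdccfe' (i=4, period=30)

["ef", "ag", "aagbbagdacfegadddgdeacaefdccfe"]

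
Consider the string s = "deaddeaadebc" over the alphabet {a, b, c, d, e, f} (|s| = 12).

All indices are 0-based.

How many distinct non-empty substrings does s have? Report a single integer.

66

rank→(start, suffix):
  0 → (6, 'aadebc')
  1 → (2, 'addeaadebc')
  2 → (7, 'adebc')
  3 → (10, 'bc')
  4 → (11, 'c')
  5 → (3, 'ddeaadebc')
  6 → (4, 'deaadebc')
  7 → (0, 'deaddeaadebc')
  8 → (8, 'debc')
  9 → (5, 'eaadebc')
  10 → (1, 'eaddeaadebc')
  11 → (9, 'ebc')

SA = [6, 2, 7, 10, 11, 3, 4, 0, 8, 5, 1, 9]
[i] adj suffixes → lcp
  [1] 6/2 → 1 ('a')
  [2] 2/7 → 2 ('ad')
  [3] 7/10 → 0 ('')
  [4] 10/11 → 0 ('')
  [5] 11/3 → 0 ('')
  [6] 3/4 → 1 ('d')
  [7] 4/0 → 3 ('dea')
  [8] 0/8 → 2 ('de')
  [9] 8/5 → 0 ('')
  [10] 5/1 → 2 ('ea')
  [11] 1/9 → 1 ('e')

n(n+1)/2 = 12·13/2 = 78
Σ LCP = 0 + 1 + 2 + 0 + 0 + 0 + 1 + 3 + 2 + 0 + 2 + 1 = 12
distinct = 78 − 12 = 66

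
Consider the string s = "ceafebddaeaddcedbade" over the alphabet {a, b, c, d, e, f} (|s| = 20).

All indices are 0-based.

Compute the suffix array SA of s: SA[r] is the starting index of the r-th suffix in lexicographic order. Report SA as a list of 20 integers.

[10, 17, 8, 2, 16, 5, 0, 13, 7, 15, 12, 6, 11, 18, 19, 9, 1, 4, 14, 3]

sorted suffixes:
  #0 SA[0]=10  'addcedbade'
  #1 SA[1]=17  'ade'
  #2 SA[2]=8  'aeaddcedbade'
  #3 SA[3]=2  'afebddaeaddcedbade'
  #4 SA[4]=16  'bade'
  #5 SA[5]=5  'bddaeaddcedbade'
  #6 SA[6]=0  'ceafebddaeaddcedbade'
  #7 SA[7]=13  'cedbade'
  #8 SA[8]=7  'daeaddcedbade'
  #9 SA[9]=15  'dbade'
  #10 SA[10]=12  'dcedbade'
  #11 SA[11]=6  'ddaeaddcedbade'
  #12 SA[12]=11  'ddcedbade'
  #13 SA[13]=18  'de'
  #14 SA[14]=19  'e'
  #15 SA[15]=9  'eaddcedbade'
  #16 SA[16]=1  'eafebddaeaddcedbade'
  #17 SA[17]=4  'ebddaeaddcedbade'
  #18 SA[18]=14  'edbade'
  #19 SA[19]=3  'febddaeaddcedbade'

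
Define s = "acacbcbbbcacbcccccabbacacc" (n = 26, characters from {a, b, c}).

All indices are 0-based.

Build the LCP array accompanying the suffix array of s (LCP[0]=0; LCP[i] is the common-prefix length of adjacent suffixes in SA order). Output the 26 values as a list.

[0, 1, 4, 2, 4, 2, 0, 1, 2, 2, 1, 2, 2, 0, 1, 2, 5, 3, 1, 2, 3, 1, 2, 2, 3, 4]

rank | idx | suffix
   0 |  18 | abbacacc
   1 |   0 | acacbcbbbcacbcccccabbacacc
   2 |  21 | acacc
   3 |   2 | acbcbbbcacbcccccabbacacc
   4 |  10 | acbcccccabbacacc
   5 |  23 | acc
   6 |  20 | bacacc
   7 |  19 | bbacacc
   8 |   6 | bbbcacbcccccabbacacc
   9 |   7 | bbcacbcccccabbacacc
  10 |   8 | bcacbcccccabbacacc
  11 |   4 | bcbbbcacbcccccabbacacc
  12 |  12 | bcccccabbacacc
  13 |  25 | c
  14 |  17 | cabbacacc
  15 |   1 | cacbcbbbcacbcccccabbacacc
  16 |   9 | cacbcccccabbacacc
  17 |  22 | cacc
  18 |   5 | cbbbcacbcccccabbacacc
  19 |   3 | cbcbbbcacbcccccabbacacc
  20 |  11 | cbcccccabbacacc
  21 |  24 | cc
  22 |  16 | ccabbacacc
  23 |  15 | cccabbacacc
  24 |  14 | ccccabbacacc
  25 |  13 | cccccabbacacc

SA = [18, 0, 21, 2, 10, 23, 20, 19, 6, 7, 8, 4, 12, 25, 17, 1, 9, 22, 5, 3, 11, 24, 16, 15, 14, 13]
[i] adj suffixes → lcp
  [1] 18/0 → 1 ('a')
  [2] 0/21 → 4 ('acac')
  [3] 21/2 → 2 ('ac')
  [4] 2/10 → 4 ('acbc')
  [5] 10/23 → 2 ('ac')
  [6] 23/20 → 0 ('')
  [7] 20/19 → 1 ('b')
  [8] 19/6 → 2 ('bb')
  [9] 6/7 → 2 ('bb')
  [10] 7/8 → 1 ('b')
  [11] 8/4 → 2 ('bc')
  [12] 4/12 → 2 ('bc')
  [13] 12/25 → 0 ('')
  [14] 25/17 → 1 ('c')
  [15] 17/1 → 2 ('ca')
  [16] 1/9 → 5 ('cacbc')
  [17] 9/22 → 3 ('cac')
  [18] 22/5 → 1 ('c')
  [19] 5/3 → 2 ('cb')
  [20] 3/11 → 3 ('cbc')
  [21] 11/24 → 1 ('c')
  [22] 24/16 → 2 ('cc')
  [23] 16/15 → 2 ('cc')
  [24] 15/14 → 3 ('ccc')
  [25] 14/13 → 4 ('cccc')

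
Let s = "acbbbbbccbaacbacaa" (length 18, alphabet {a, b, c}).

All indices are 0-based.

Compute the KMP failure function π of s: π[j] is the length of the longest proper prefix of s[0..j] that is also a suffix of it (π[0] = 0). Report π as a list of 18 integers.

[0, 0, 0, 0, 0, 0, 0, 0, 0, 0, 1, 1, 2, 3, 1, 2, 1, 1]

π[0] = 0
j=1 s[j]='c': π[1]=0 (border '')
j=2 s[j]='b': π[2]=0 (border '')
j=3 s[j]='b': π[3]=0 (border '')
j=4 s[j]='b': π[4]=0 (border '')
j=5 s[j]='b': π[5]=0 (border '')
j=6 s[j]='b': π[6]=0 (border '')
j=7 s[j]='c': π[7]=0 (border '')
j=8 s[j]='c': π[8]=0 (border '')
j=9 s[j]='b': π[9]=0 (border '')
j=10 s[j]='a': π[10]=1 (border 'a')
j=11 s[j]='a': k: 1→0; π[11]=1 (border 'a')
j=12 s[j]='c': π[12]=2 (border 'ac')
j=13 s[j]='b': π[13]=3 (border 'acb')
j=14 s[j]='a': k: 3→0; π[14]=1 (border 'a')
j=15 s[j]='c': π[15]=2 (border 'ac')
j=16 s[j]='a': k: 2→0; π[16]=1 (border 'a')
j=17 s[j]='a': k: 1→0; π[17]=1 (border 'a')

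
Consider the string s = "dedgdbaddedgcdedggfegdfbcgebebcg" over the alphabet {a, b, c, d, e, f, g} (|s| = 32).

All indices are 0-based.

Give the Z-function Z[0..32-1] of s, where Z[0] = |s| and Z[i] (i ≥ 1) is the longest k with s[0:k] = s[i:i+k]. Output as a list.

Z[0]=32
i=1: i≥r, start 0; Z[1]=0
i=2: i≥r, start 0; Z[2]=1 scan→box=[2,3)
i=3: i≥r, start 0; Z[3]=0
i=4: i≥r, start 0; Z[4]=1 scan→box=[4,5)
i=5: i≥r, start 0; Z[5]=0
i=6: i≥r, start 0; Z[6]=0
i=7: i≥r, start 0; Z[7]=1 scan→box=[7,8)
i=8: i≥r, start 0; Z[8]=4 scan→box=[8,12)
i=9: min(r-i=3, Z[1]=0)=0; Z[9]=0
i=10: min(r-i=2, Z[2]=1)=1; Z[10]=1
i=11: min(r-i=1, Z[3]=0)=0; Z[11]=0
i=12: i≥r, start 0; Z[12]=0
i=13: i≥r, start 0; Z[13]=4 scan→box=[13,17)
i=14: min(r-i=3, Z[1]=0)=0; Z[14]=0
i=15: min(r-i=2, Z[2]=1)=1; Z[15]=1
i=16: min(r-i=1, Z[3]=0)=0; Z[16]=0
i=17: i≥r, start 0; Z[17]=0
i=18: i≥r, start 0; Z[18]=0
i=19: i≥r, start 0; Z[19]=0
i=20: i≥r, start 0; Z[20]=0
i=21: i≥r, start 0; Z[21]=1 scan→box=[21,22)
i=22: i≥r, start 0; Z[22]=0
i=23: i≥r, start 0; Z[23]=0
i=24: i≥r, start 0; Z[24]=0
i=25: i≥r, start 0; Z[25]=0
i=26: i≥r, start 0; Z[26]=0
i=27: i≥r, start 0; Z[27]=0
i=28: i≥r, start 0; Z[28]=0
i=29: i≥r, start 0; Z[29]=0
i=30: i≥r, start 0; Z[30]=0
i=31: i≥r, start 0; Z[31]=0

[32, 0, 1, 0, 1, 0, 0, 1, 4, 0, 1, 0, 0, 4, 0, 1, 0, 0, 0, 0, 0, 1, 0, 0, 0, 0, 0, 0, 0, 0, 0, 0]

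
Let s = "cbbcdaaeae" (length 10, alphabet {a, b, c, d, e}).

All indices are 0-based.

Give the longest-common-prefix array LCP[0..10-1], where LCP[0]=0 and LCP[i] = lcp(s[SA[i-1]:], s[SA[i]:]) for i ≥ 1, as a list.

sorted suffixes:
  #0 SA[0]=5  'aaeae'
  #1 SA[1]=8  'ae'
  #2 SA[2]=6  'aeae'
  #3 SA[3]=1  'bbcdaaeae'
  #4 SA[4]=2  'bcdaaeae'
  #5 SA[5]=0  'cbbcdaaeae'
  #6 SA[6]=3  'cdaaeae'
  #7 SA[7]=4  'daaeae'
  #8 SA[8]=9  'e'
  #9 SA[9]=7  'eae'

SA = [5, 8, 6, 1, 2, 0, 3, 4, 9, 7]
rank  pair      lcp
   1  s[5:],s[8:]  1  'a'
   2  s[8:],s[6:]  2  'ae'
   3  s[6:],s[1:]  0  ''
   4  s[1:],s[2:]  1  'b'
   5  s[2:],s[0:]  0  ''
   6  s[0:],s[3:]  1  'c'
   7  s[3:],s[4:]  0  ''
   8  s[4:],s[9:]  0  ''
   9  s[9:],s[7:]  1  'e'

[0, 1, 2, 0, 1, 0, 1, 0, 0, 1]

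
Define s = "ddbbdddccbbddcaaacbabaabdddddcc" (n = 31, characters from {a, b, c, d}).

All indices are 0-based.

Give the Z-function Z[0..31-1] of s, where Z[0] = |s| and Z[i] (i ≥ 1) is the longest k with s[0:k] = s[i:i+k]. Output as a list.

[31, 1, 0, 0, 2, 2, 1, 0, 0, 0, 0, 2, 1, 0, 0, 0, 0, 0, 0, 0, 0, 0, 0, 0, 2, 2, 2, 2, 1, 0, 0]

Z[0]=31
i=1: fresh scan; Z[1]=1 grow→box=[1,2)
i=2: fresh scan; Z[2]=0
i=3: fresh scan; Z[3]=0
i=4: fresh scan; Z[4]=2 grow→box=[4,6)
i=5: min(r-i=1, Z[1]=1)=1; Z[5]=2 grow→box=[5,7)
i=6: min(r-i=1, Z[1]=1)=1; Z[6]=1
i=7: fresh scan; Z[7]=0
i=8: fresh scan; Z[8]=0
i=9: fresh scan; Z[9]=0
i=10: fresh scan; Z[10]=0
i=11: fresh scan; Z[11]=2 grow→box=[11,13)
i=12: min(r-i=1, Z[1]=1)=1; Z[12]=1
i=13: fresh scan; Z[13]=0
i=14: fresh scan; Z[14]=0
i=15: fresh scan; Z[15]=0
i=16: fresh scan; Z[16]=0
i=17: fresh scan; Z[17]=0
i=18: fresh scan; Z[18]=0
i=19: fresh scan; Z[19]=0
i=20: fresh scan; Z[20]=0
i=21: fresh scan; Z[21]=0
i=22: fresh scan; Z[22]=0
i=23: fresh scan; Z[23]=0
i=24: fresh scan; Z[24]=2 grow→box=[24,26)
i=25: min(r-i=1, Z[1]=1)=1; Z[25]=2 grow→box=[25,27)
i=26: min(r-i=1, Z[1]=1)=1; Z[26]=2 grow→box=[26,28)
i=27: min(r-i=1, Z[1]=1)=1; Z[27]=2 grow→box=[27,29)
i=28: min(r-i=1, Z[1]=1)=1; Z[28]=1
i=29: fresh scan; Z[29]=0
i=30: fresh scan; Z[30]=0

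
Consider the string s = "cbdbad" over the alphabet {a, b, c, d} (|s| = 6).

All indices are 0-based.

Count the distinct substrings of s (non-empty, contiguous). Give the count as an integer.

sorted suffixes:
  #0 SA[0]=4  'ad'
  #1 SA[1]=3  'bad'
  #2 SA[2]=1  'bdbad'
  #3 SA[3]=0  'cbdbad'
  #4 SA[4]=5  'd'
  #5 SA[5]=2  'dbad'

SA = [4, 3, 1, 0, 5, 2]
rank  pair      lcp
   1  s[4:],s[3:]  0  ''
   2  s[3:],s[1:]  1  'b'
   3  s[1:],s[0:]  0  ''
   4  s[0:],s[5:]  0  ''
   5  s[5:],s[2:]  1  'd'

n(n+1)/2 = 6·7/2 = 21
Σ LCP = 0 + 0 + 1 + 0 + 0 + 1 = 2
distinct = 21 − 2 = 19

19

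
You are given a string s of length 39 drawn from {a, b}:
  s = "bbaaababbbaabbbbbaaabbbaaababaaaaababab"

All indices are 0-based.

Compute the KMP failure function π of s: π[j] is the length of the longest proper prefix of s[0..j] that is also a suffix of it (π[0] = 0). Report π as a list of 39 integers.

[0, 1, 0, 0, 0, 1, 0, 1, 2, 2, 3, 4, 1, 2, 2, 2, 2, 3, 4, 5, 6, 2, 2, 3, 4, 5, 6, 7, 8, 0, 0, 0, 0, 0, 1, 0, 1, 0, 1]

π[0] = 0
j=1 s[j]='b': π[1]=1 (border 'b')
j=2 s[j]='a': k: 1→0; π[2]=0 (border '')
j=3 s[j]='a': π[3]=0 (border '')
j=4 s[j]='a': π[4]=0 (border '')
j=5 s[j]='b': π[5]=1 (border 'b')
j=6 s[j]='a': k: 1→0; π[6]=0 (border '')
j=7 s[j]='b': π[7]=1 (border 'b')
j=8 s[j]='b': π[8]=2 (border 'bb')
j=9 s[j]='b': k: 2→1; π[9]=2 (border 'bb')
j=10 s[j]='a': π[10]=3 (border 'bba')
j=11 s[j]='a': π[11]=4 (border 'bbaa')
j=12 s[j]='b': k: 4→0; π[12]=1 (border 'b')
j=13 s[j]='b': π[13]=2 (border 'bb')
j=14 s[j]='b': k: 2→1; π[14]=2 (border 'bb')
j=15 s[j]='b': k: 2→1; π[15]=2 (border 'bb')
j=16 s[j]='b': k: 2→1; π[16]=2 (border 'bb')
j=17 s[j]='a': π[17]=3 (border 'bba')
j=18 s[j]='a': π[18]=4 (border 'bbaa')
j=19 s[j]='a': π[19]=5 (border 'bbaaa')
j=20 s[j]='b': π[20]=6 (border 'bbaaab')
j=21 s[j]='b': k: 6→1; π[21]=2 (border 'bb')
j=22 s[j]='b': k: 2→1; π[22]=2 (border 'bb')
j=23 s[j]='a': π[23]=3 (border 'bba')
j=24 s[j]='a': π[24]=4 (border 'bbaa')
j=25 s[j]='a': π[25]=5 (border 'bbaaa')
j=26 s[j]='b': π[26]=6 (border 'bbaaab')
j=27 s[j]='a': π[27]=7 (border 'bbaaaba')
j=28 s[j]='b': π[28]=8 (border 'bbaaabab')
j=29 s[j]='a': k: 8→1→0; π[29]=0 (border '')
j=30 s[j]='a': π[30]=0 (border '')
j=31 s[j]='a': π[31]=0 (border '')
j=32 s[j]='a': π[32]=0 (border '')
j=33 s[j]='a': π[33]=0 (border '')
j=34 s[j]='b': π[34]=1 (border 'b')
j=35 s[j]='a': k: 1→0; π[35]=0 (border '')
j=36 s[j]='b': π[36]=1 (border 'b')
j=37 s[j]='a': k: 1→0; π[37]=0 (border '')
j=38 s[j]='b': π[38]=1 (border 'b')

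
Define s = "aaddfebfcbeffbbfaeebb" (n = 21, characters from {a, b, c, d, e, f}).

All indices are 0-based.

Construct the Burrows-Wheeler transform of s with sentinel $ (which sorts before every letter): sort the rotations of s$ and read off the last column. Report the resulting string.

rank  rotation                last
    0  $aaddfebfcbeffbbfaeebb  b
    1  aaddfebfcbeffbbfaeebb$  $
    2  addfebfcbeffbbfaeebb$a  a
    3  aeebb$aaddfebfcbeffbbf  f
    4  b$aaddfebfcbeffbbfaeeb  b
    5  bb$aaddfebfcbeffbbfaee  e
    6  bbfaeebb$aaddfebfcbeff  f
    7  beffbbfaeebb$aaddfebfc  c
    8  bfaeebb$aaddfebfcbeffb  b
    9  bfcbeffbbfaeebb$aaddfe  e
   10  cbeffbbfaeebb$aaddfebf  f
   11  ddfebfcbeffbbfaeebb$aa  a
   12  dfebfcbeffbbfaeebb$aad  d
   13  ebb$aaddfebfcbeffbbfae  e
   14  ebfcbeffbbfaeebb$aaddf  f
   15  eebb$aaddfebfcbeffbbfa  a
   16  effbbfaeebb$aaddfebfcb  b
   17  faeebb$aaddfebfcbeffbb  b
   18  fbbfaeebb$aaddfebfcbef  f
   19  fcbeffbbfaeebb$aaddfeb  b
   20  febfcbeffbbfaeebb$aadd  d
   21  ffbbfaeebb$aaddfebfcbe  e

b$afbefcbefadefabbfbde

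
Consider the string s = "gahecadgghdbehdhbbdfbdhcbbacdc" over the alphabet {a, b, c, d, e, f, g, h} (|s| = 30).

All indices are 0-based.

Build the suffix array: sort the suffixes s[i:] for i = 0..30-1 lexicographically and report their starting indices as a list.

rank | idx | suffix
   0 |  26 | acdc
   1 |   5 | adgghdbehdhbbdfbdhcbbacdc
   2 |   1 | ahecadgghdbehdhbbdfbdhcbbacdc
   3 |  25 | bacdc
   4 |  24 | bbacdc
   5 |  16 | bbdfbdhcbbacdc
   6 |  17 | bdfbdhcbbacdc
   7 |  20 | bdhcbbacdc
   8 |  11 | behdhbbdfbdhcbbacdc
   9 |  29 | c
  10 |   4 | cadgghdbehdhbbdfbdhcbbacdc
  11 |  23 | cbbacdc
  12 |  27 | cdc
  13 |  10 | dbehdhbbdfbdhcbbacdc
  14 |  28 | dc
  15 |  18 | dfbdhcbbacdc
  16 |   6 | dgghdbehdhbbdfbdhcbbacdc
  17 |  14 | dhbbdfbdhcbbacdc
  18 |  21 | dhcbbacdc
  19 |   3 | ecadgghdbehdhbbdfbdhcbbacdc
  20 |  12 | ehdhbbdfbdhcbbacdc
  21 |  19 | fbdhcbbacdc
  22 |   0 | gahecadgghdbehdhbbdfbdhcbbacdc
  23 |   7 | gghdbehdhbbdfbdhcbbacdc
  24 |   8 | ghdbehdhbbdfbdhcbbacdc
  25 |  15 | hbbdfbdhcbbacdc
  26 |  22 | hcbbacdc
  27 |   9 | hdbehdhbbdfbdhcbbacdc
  28 |  13 | hdhbbdfbdhcbbacdc
  29 |   2 | hecadgghdbehdhbbdfbdhcbbacdc

[26, 5, 1, 25, 24, 16, 17, 20, 11, 29, 4, 23, 27, 10, 28, 18, 6, 14, 21, 3, 12, 19, 0, 7, 8, 15, 22, 9, 13, 2]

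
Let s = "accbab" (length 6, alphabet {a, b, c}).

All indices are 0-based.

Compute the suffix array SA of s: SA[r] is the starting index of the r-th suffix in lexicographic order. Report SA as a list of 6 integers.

rank | idx | suffix
   0 |   4 | ab
   1 |   0 | accbab
   2 |   5 | b
   3 |   3 | bab
   4 |   2 | cbab
   5 |   1 | ccbab

[4, 0, 5, 3, 2, 1]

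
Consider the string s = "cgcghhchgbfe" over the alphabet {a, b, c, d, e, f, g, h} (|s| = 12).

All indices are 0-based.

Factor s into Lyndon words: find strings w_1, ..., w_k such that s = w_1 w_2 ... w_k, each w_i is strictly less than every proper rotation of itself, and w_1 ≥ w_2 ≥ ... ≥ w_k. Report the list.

["cgcghhchg", "bfe"]

emit factor 1: 'cgcghhchg' (i=0, period=9)
emit factor 2: 'bfe' (i=9, period=3)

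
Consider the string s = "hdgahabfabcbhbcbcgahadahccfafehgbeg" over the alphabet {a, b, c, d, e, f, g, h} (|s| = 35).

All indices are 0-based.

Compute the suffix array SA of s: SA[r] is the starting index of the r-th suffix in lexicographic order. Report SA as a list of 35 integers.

sorted suffixes:
  #0 SA[0]=8  'abcbhbcbcgahadahccfafehgbeg'
  #1 SA[1]=5  'abfabcbhbcbcgahadahccfafehgbeg'
  #2 SA[2]=20  'adahccfafehgbeg'
  #3 SA[3]=27  'afehgbeg'
  #4 SA[4]=3  'ahabfabcbhbcbcgahadahccfafehgbeg'
  #5 SA[5]=18  'ahadahccfafehgbeg'
  #6 SA[6]=22  'ahccfafehgbeg'
  #7 SA[7]=13  'bcbcgahadahccfafehgbeg'
  #8 SA[8]=9  'bcbhbcbcgahadahccfafehgbeg'
  #9 SA[9]=15  'bcgahadahccfafehgbeg'
  #10 SA[10]=32  'beg'
  #11 SA[11]=6  'bfabcbhbcbcgahadahccfafehgbeg'
  #12 SA[12]=11  'bhbcbcgahadahccfafehgbeg'
  #13 SA[13]=14  'cbcgahadahccfafehgbeg'
  #14 SA[14]=10  'cbhbcbcgahadahccfafehgbeg'
  #15 SA[15]=24  'ccfafehgbeg'
  #16 SA[16]=25  'cfafehgbeg'
  #17 SA[17]=16  'cgahadahccfafehgbeg'
  #18 SA[18]=21  'dahccfafehgbeg'
  #19 SA[19]=1  'dgahabfabcbhbcbcgahadahccfafehgbeg'
  #20 SA[20]=33  'eg'
  #21 SA[21]=29  'ehgbeg'
  #22 SA[22]=7  'fabcbhbcbcgahadahccfafehgbeg'
  #23 SA[23]=26  'fafehgbeg'
  #24 SA[24]=28  'fehgbeg'
  #25 SA[25]=34  'g'
  #26 SA[26]=2  'gahabfabcbhbcbcgahadahccfafehgbeg'
  #27 SA[27]=17  'gahadahccfafehgbeg'
  #28 SA[28]=31  'gbeg'
  #29 SA[29]=4  'habfabcbhbcbcgahadahccfafehgbeg'
  #30 SA[30]=19  'hadahccfafehgbeg'
  #31 SA[31]=12  'hbcbcgahadahccfafehgbeg'
  #32 SA[32]=23  'hccfafehgbeg'
  #33 SA[33]=0  'hdgahabfabcbhbcbcgahadahccfafehgbeg'
  #34 SA[34]=30  'hgbeg'

[8, 5, 20, 27, 3, 18, 22, 13, 9, 15, 32, 6, 11, 14, 10, 24, 25, 16, 21, 1, 33, 29, 7, 26, 28, 34, 2, 17, 31, 4, 19, 12, 23, 0, 30]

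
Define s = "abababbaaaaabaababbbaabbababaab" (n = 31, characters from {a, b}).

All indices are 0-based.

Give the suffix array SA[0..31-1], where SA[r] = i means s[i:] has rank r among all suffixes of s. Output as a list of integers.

rank | idx | suffix
   0 |   7 | aaaaabaababbbaabbababaab
   1 |   8 | aaaabaababbbaabbababaab
   2 |   9 | aaabaababbbaabbababaab
   3 |  28 | aab
   4 |  10 | aabaababbbaabbababaab
   5 |  13 | aababbbaabbababaab
   6 |  20 | aabbababaab
   7 |  29 | ab
   8 |  26 | abaab
   9 |  11 | abaababbbaabbababaab
  10 |  24 | ababaab
  11 |   0 | abababbaaaaabaababbbaabbababaab
  12 |   2 | ababbaaaaabaababbbaabbababaab
  13 |  14 | ababbbaabbababaab
  14 |   4 | abbaaaaabaababbbaabbababaab
  15 |  21 | abbababaab
  16 |  16 | abbbaabbababaab
  17 |  30 | b
  18 |   6 | baaaaabaababbbaabbababaab
  19 |  27 | baab
  20 |  12 | baababbbaabbababaab
  21 |  19 | baabbababaab
  22 |  25 | babaab
  23 |  23 | bababaab
  24 |   1 | bababbaaaaabaababbbaabbababaab
  25 |   3 | babbaaaaabaababbbaabbababaab
  26 |  15 | babbbaabbababaab
  27 |   5 | bbaaaaabaababbbaabbababaab
  28 |  18 | bbaabbababaab
  29 |  22 | bbababaab
  30 |  17 | bbbaabbababaab

[7, 8, 9, 28, 10, 13, 20, 29, 26, 11, 24, 0, 2, 14, 4, 21, 16, 30, 6, 27, 12, 19, 25, 23, 1, 3, 15, 5, 18, 22, 17]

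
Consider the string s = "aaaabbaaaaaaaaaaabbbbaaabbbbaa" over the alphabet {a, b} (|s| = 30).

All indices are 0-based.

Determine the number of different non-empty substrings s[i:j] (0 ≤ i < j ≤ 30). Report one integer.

332

rank | idx | suffix
   0 |  29 | a
   1 |  28 | aa
   2 |   6 | aaaaaaaaaaabbbbaaabbbbaa
   3 |   7 | aaaaaaaaaabbbbaaabbbbaa
   4 |   8 | aaaaaaaaabbbbaaabbbbaa
   5 |   9 | aaaaaaaabbbbaaabbbbaa
   6 |  10 | aaaaaaabbbbaaabbbbaa
   7 |  11 | aaaaaabbbbaaabbbbaa
   8 |  12 | aaaaabbbbaaabbbbaa
   9 |   0 | aaaabbaaaaaaaaaaabbbbaaabbbbaa
  10 |  13 | aaaabbbbaaabbbbaa
  11 |   1 | aaabbaaaaaaaaaaabbbbaaabbbbaa
  12 |  21 | aaabbbbaa
  13 |  14 | aaabbbbaaabbbbaa
  14 |   2 | aabbaaaaaaaaaaabbbbaaabbbbaa
  15 |  22 | aabbbbaa
  16 |  15 | aabbbbaaabbbbaa
  17 |   3 | abbaaaaaaaaaaabbbbaaabbbbaa
  18 |  23 | abbbbaa
  19 |  16 | abbbbaaabbbbaa
  20 |  27 | baa
  21 |   5 | baaaaaaaaaaabbbbaaabbbbaa
  22 |  20 | baaabbbbaa
  23 |  26 | bbaa
  24 |   4 | bbaaaaaaaaaaabbbbaaabbbbaa
  25 |  19 | bbaaabbbbaa
  26 |  25 | bbbaa
  27 |  18 | bbbaaabbbbaa
  28 |  24 | bbbbaa
  29 |  17 | bbbbaaabbbbaa

SA = [29, 28, 6, 7, 8, 9, 10, 11, 12, 0, 13, 1, 21, 14, 2, 22, 15, 3, 23, 16, 27, 5, 20, 26, 4, 19, 25, 18, 24, 17]
i: (SA[i-1],SA[i]) lcp shared
  1: (29,28) 1 'a'
  2: (28,6) 2 'aa'
  3: (6,7) 10 'aaaaaaaaaa'
  4: (7,8) 9 'aaaaaaaaa'
  5: (8,9) 8 'aaaaaaaa'
  6: (9,10) 7 'aaaaaaa'
  7: (10,11) 6 'aaaaaa'
  8: (11,12) 5 'aaaaa'
  9: (12,0) 4 'aaaa'
  10: (0,13) 6 'aaaabb'
  11: (13,1) 3 'aaa'
  12: (1,21) 5 'aaabb'
  13: (21,14) 9 'aaabbbbaa'
  14: (14,2) 2 'aa'
  15: (2,22) 4 'aabb'
  16: (22,15) 8 'aabbbbaa'
  17: (15,3) 1 'a'
  18: (3,23) 3 'abb'
  19: (23,16) 7 'abbbbaa'
  20: (16,27) 0 ''
  21: (27,5) 3 'baa'
  22: (5,20) 4 'baaa'
  23: (20,26) 1 'b'
  24: (26,4) 4 'bbaa'
  25: (4,19) 5 'bbaaa'
  26: (19,25) 2 'bb'
  27: (25,18) 5 'bbbaa'
  28: (18,24) 3 'bbb'
  29: (24,17) 6 'bbbbaa'

n(n+1)/2 = 30·31/2 = 465
Σ LCP = 0 + 1 + 2 + 10 + 9 + 8 + 7 + 6 + 5 + 4 + 6 + 3 + 5 + 9 + 2 + 4 + 8 + 1 + 3 + 7 + 0 + 3 + 4 + 1 + 4 + 5 + 2 + 5 + 3 + 6 = 133
distinct = 465 − 133 = 332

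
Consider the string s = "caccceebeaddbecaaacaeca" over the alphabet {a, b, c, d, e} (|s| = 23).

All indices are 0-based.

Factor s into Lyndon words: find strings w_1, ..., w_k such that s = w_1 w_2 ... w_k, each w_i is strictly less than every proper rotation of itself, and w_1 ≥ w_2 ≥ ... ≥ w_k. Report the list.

["c", "accceebeaddbec", "aaacaec", "a"]

emit factor 1: 'c' (i=0, period=1)
emit factor 2: 'accceebeaddbec' (i=1, period=14)
emit factor 3: 'aaacaec' (i=15, period=7)
emit factor 4: 'a' (i=22, period=1)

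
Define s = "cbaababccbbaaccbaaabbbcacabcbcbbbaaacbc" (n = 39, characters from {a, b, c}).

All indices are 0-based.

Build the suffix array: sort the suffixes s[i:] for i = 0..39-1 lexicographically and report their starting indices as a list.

sorted suffixes:
  #0 SA[0]=16  'aaabbbcacabcbcbbbaaacbc'
  #1 SA[1]=33  'aaacbc'
  #2 SA[2]=2  'aababccbbaaccbaaabbbcacabcbcbbbaaacbc'
  #3 SA[3]=17  'aabbbcacabcbcbbbaaacbc'
  #4 SA[4]=34  'aacbc'
  #5 SA[5]=11  'aaccbaaabbbcacabcbcbbbaaacbc'
  #6 SA[6]=3  'ababccbbaaccbaaabbbcacabcbcbbbaaacbc'
  #7 SA[7]=18  'abbbcacabcbcbbbaaacbc'
  #8 SA[8]=25  'abcbcbbbaaacbc'
  #9 SA[9]=5  'abccbbaaccbaaabbbcacabcbcbbbaaacbc'
  #10 SA[10]=23  'acabcbcbbbaaacbc'
  #11 SA[11]=35  'acbc'
  #12 SA[12]=12  'accbaaabbbcacabcbcbbbaaacbc'
  #13 SA[13]=15  'baaabbbcacabcbcbbbaaacbc'
  #14 SA[14]=32  'baaacbc'
  #15 SA[15]=1  'baababccbbaaccbaaabbbcacabcbcbbbaaacbc'
  #16 SA[16]=10  'baaccbaaabbbcacabcbcbbbaaacbc'
  #17 SA[17]=4  'babccbbaaccbaaabbbcacabcbcbbbaaacbc'
  #18 SA[18]=31  'bbaaacbc'
  #19 SA[19]=9  'bbaaccbaaabbbcacabcbcbbbaaacbc'
  #20 SA[20]=30  'bbbaaacbc'
  #21 SA[21]=19  'bbbcacabcbcbbbaaacbc'
  #22 SA[22]=20  'bbcacabcbcbbbaaacbc'
  #23 SA[23]=37  'bc'
  #24 SA[24]=21  'bcacabcbcbbbaaacbc'
  #25 SA[25]=28  'bcbbbaaacbc'
  #26 SA[26]=26  'bcbcbbbaaacbc'
  #27 SA[27]=6  'bccbbaaccbaaabbbcacabcbcbbbaaacbc'
  #28 SA[28]=38  'c'
  #29 SA[29]=24  'cabcbcbbbaaacbc'
  #30 SA[30]=22  'cacabcbcbbbaaacbc'
  #31 SA[31]=14  'cbaaabbbcacabcbcbbbaaacbc'
  #32 SA[32]=0  'cbaababccbbaaccbaaabbbcacabcbcbbbaaacbc'
  #33 SA[33]=8  'cbbaaccbaaabbbcacabcbcbbbaaacbc'
  #34 SA[34]=29  'cbbbaaacbc'
  #35 SA[35]=36  'cbc'
  #36 SA[36]=27  'cbcbbbaaacbc'
  #37 SA[37]=13  'ccbaaabbbcacabcbcbbbaaacbc'
  #38 SA[38]=7  'ccbbaaccbaaabbbcacabcbcbbbaaacbc'

[16, 33, 2, 17, 34, 11, 3, 18, 25, 5, 23, 35, 12, 15, 32, 1, 10, 4, 31, 9, 30, 19, 20, 37, 21, 28, 26, 6, 38, 24, 22, 14, 0, 8, 29, 36, 27, 13, 7]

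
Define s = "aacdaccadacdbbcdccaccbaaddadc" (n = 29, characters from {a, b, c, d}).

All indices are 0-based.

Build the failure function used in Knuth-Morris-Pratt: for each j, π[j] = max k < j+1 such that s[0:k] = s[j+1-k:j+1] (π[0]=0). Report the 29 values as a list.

[0, 1, 0, 0, 1, 0, 0, 1, 0, 1, 0, 0, 0, 0, 0, 0, 0, 0, 1, 0, 0, 0, 1, 2, 0, 0, 1, 0, 0]

π[0] = 0
j=1 s[j]='a': π[1]=1 (border 'a')
j=2 s[j]='c': k: 1→0; π[2]=0 (border '')
j=3 s[j]='d': π[3]=0 (border '')
j=4 s[j]='a': π[4]=1 (border 'a')
j=5 s[j]='c': k: 1→0; π[5]=0 (border '')
j=6 s[j]='c': π[6]=0 (border '')
j=7 s[j]='a': π[7]=1 (border 'a')
j=8 s[j]='d': k: 1→0; π[8]=0 (border '')
j=9 s[j]='a': π[9]=1 (border 'a')
j=10 s[j]='c': k: 1→0; π[10]=0 (border '')
j=11 s[j]='d': π[11]=0 (border '')
j=12 s[j]='b': π[12]=0 (border '')
j=13 s[j]='b': π[13]=0 (border '')
j=14 s[j]='c': π[14]=0 (border '')
j=15 s[j]='d': π[15]=0 (border '')
j=16 s[j]='c': π[16]=0 (border '')
j=17 s[j]='c': π[17]=0 (border '')
j=18 s[j]='a': π[18]=1 (border 'a')
j=19 s[j]='c': k: 1→0; π[19]=0 (border '')
j=20 s[j]='c': π[20]=0 (border '')
j=21 s[j]='b': π[21]=0 (border '')
j=22 s[j]='a': π[22]=1 (border 'a')
j=23 s[j]='a': π[23]=2 (border 'aa')
j=24 s[j]='d': k: 2→1→0; π[24]=0 (border '')
j=25 s[j]='d': π[25]=0 (border '')
j=26 s[j]='a': π[26]=1 (border 'a')
j=27 s[j]='d': k: 1→0; π[27]=0 (border '')
j=28 s[j]='c': π[28]=0 (border '')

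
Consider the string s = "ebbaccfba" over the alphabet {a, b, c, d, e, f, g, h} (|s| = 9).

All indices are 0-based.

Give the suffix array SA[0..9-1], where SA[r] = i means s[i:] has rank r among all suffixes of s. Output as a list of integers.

[8, 3, 7, 2, 1, 4, 5, 0, 6]

rank→(start, suffix):
  0 → (8, 'a')
  1 → (3, 'accfba')
  2 → (7, 'ba')
  3 → (2, 'baccfba')
  4 → (1, 'bbaccfba')
  5 → (4, 'ccfba')
  6 → (5, 'cfba')
  7 → (0, 'ebbaccfba')
  8 → (6, 'fba')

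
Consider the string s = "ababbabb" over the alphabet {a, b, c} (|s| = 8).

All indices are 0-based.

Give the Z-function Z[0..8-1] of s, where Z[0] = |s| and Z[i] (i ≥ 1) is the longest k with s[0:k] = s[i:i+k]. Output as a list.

Z[0]=8
i=1: i≥r, start 0; Z[1]=0
i=2: i≥r, start 0; Z[2]=2 extend→box=[2,4)
i=3: min(r-i=1, Z[1]=0)=0; Z[3]=0
i=4: i≥r, start 0; Z[4]=0
i=5: i≥r, start 0; Z[5]=2 extend→box=[5,7)
i=6: min(r-i=1, Z[1]=0)=0; Z[6]=0
i=7: i≥r, start 0; Z[7]=0

[8, 0, 2, 0, 0, 2, 0, 0]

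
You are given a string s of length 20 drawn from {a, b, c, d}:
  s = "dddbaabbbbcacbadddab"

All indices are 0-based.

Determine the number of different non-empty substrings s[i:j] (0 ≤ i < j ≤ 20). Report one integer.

rank | idx | suffix
   0 |   4 | aabbbbcacbadddab
   1 |  18 | ab
   2 |   5 | abbbbcacbadddab
   3 |  11 | acbadddab
   4 |  14 | adddab
   5 |  19 | b
   6 |   3 | baabbbbcacbadddab
   7 |  13 | badddab
   8 |   6 | bbbbcacbadddab
   9 |   7 | bbbcacbadddab
  10 |   8 | bbcacbadddab
  11 |   9 | bcacbadddab
  12 |  10 | cacbadddab
  13 |  12 | cbadddab
  14 |  17 | dab
  15 |   2 | dbaabbbbcacbadddab
  16 |  16 | ddab
  17 |   1 | ddbaabbbbcacbadddab
  18 |  15 | dddab
  19 |   0 | dddbaabbbbcacbadddab

SA = [4, 18, 5, 11, 14, 19, 3, 13, 6, 7, 8, 9, 10, 12, 17, 2, 16, 1, 15, 0]
i: (SA[i-1],SA[i]) lcp shared
  1: (4,18) 1 'a'
  2: (18,5) 2 'ab'
  3: (5,11) 1 'a'
  4: (11,14) 1 'a'
  5: (14,19) 0 ''
  6: (19,3) 1 'b'
  7: (3,13) 2 'ba'
  8: (13,6) 1 'b'
  9: (6,7) 3 'bbb'
  10: (7,8) 2 'bb'
  11: (8,9) 1 'b'
  12: (9,10) 0 ''
  13: (10,12) 1 'c'
  14: (12,17) 0 ''
  15: (17,2) 1 'd'
  16: (2,16) 1 'd'
  17: (16,1) 2 'dd'
  18: (1,15) 2 'dd'
  19: (15,0) 3 'ddd'

n(n+1)/2 = 20·21/2 = 210
Σ LCP = 0 + 1 + 2 + 1 + 1 + 0 + 1 + 2 + 1 + 3 + 2 + 1 + 0 + 1 + 0 + 1 + 1 + 2 + 2 + 3 = 25
distinct = 210 − 25 = 185

185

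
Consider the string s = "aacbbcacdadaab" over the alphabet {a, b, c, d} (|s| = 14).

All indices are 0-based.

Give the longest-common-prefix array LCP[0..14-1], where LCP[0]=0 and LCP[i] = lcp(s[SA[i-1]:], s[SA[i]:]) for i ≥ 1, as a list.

[0, 2, 1, 1, 2, 1, 0, 1, 1, 0, 1, 1, 0, 2]

rank→(start, suffix):
  0 → (11, 'aab')
  1 → (0, 'aacbbcacdadaab')
  2 → (12, 'ab')
  3 → (1, 'acbbcacdadaab')
  4 → (6, 'acdadaab')
  5 → (9, 'adaab')
  6 → (13, 'b')
  7 → (3, 'bbcacdadaab')
  8 → (4, 'bcacdadaab')
  9 → (5, 'cacdadaab')
  10 → (2, 'cbbcacdadaab')
  11 → (7, 'cdadaab')
  12 → (10, 'daab')
  13 → (8, 'dadaab')

SA = [11, 0, 12, 1, 6, 9, 13, 3, 4, 5, 2, 7, 10, 8]
rank  pair      lcp
   1  s[11:],s[0:]  2  'aa'
   2  s[0:],s[12:]  1  'a'
   3  s[12:],s[1:]  1  'a'
   4  s[1:],s[6:]  2  'ac'
   5  s[6:],s[9:]  1  'a'
   6  s[9:],s[13:]  0  ''
   7  s[13:],s[3:]  1  'b'
   8  s[3:],s[4:]  1  'b'
   9  s[4:],s[5:]  0  ''
  10  s[5:],s[2:]  1  'c'
  11  s[2:],s[7:]  1  'c'
  12  s[7:],s[10:]  0  ''
  13  s[10:],s[8:]  2  'da'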